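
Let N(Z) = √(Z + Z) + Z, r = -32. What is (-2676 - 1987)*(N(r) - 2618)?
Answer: 12356950 - 37304*I ≈ 1.2357e+7 - 37304.0*I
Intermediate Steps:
N(Z) = Z + √2*√Z (N(Z) = √(2*Z) + Z = √2*√Z + Z = Z + √2*√Z)
(-2676 - 1987)*(N(r) - 2618) = (-2676 - 1987)*((-32 + √2*√(-32)) - 2618) = -4663*((-32 + √2*(4*I*√2)) - 2618) = -4663*((-32 + 8*I) - 2618) = -4663*(-2650 + 8*I) = 12356950 - 37304*I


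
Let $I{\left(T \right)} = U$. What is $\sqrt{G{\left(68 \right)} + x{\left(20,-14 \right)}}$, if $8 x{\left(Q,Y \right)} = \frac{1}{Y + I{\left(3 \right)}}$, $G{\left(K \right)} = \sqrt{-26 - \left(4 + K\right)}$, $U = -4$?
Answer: $\frac{\sqrt{-1 + 1008 i \sqrt{2}}}{12} \approx 2.224 + 2.2256 i$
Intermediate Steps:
$I{\left(T \right)} = -4$
$G{\left(K \right)} = \sqrt{-30 - K}$
$x{\left(Q,Y \right)} = \frac{1}{8 \left(-4 + Y\right)}$ ($x{\left(Q,Y \right)} = \frac{1}{8 \left(Y - 4\right)} = \frac{1}{8 \left(-4 + Y\right)}$)
$\sqrt{G{\left(68 \right)} + x{\left(20,-14 \right)}} = \sqrt{\sqrt{-30 - 68} + \frac{1}{8 \left(-4 - 14\right)}} = \sqrt{\sqrt{-30 - 68} + \frac{1}{8 \left(-18\right)}} = \sqrt{\sqrt{-98} + \frac{1}{8} \left(- \frac{1}{18}\right)} = \sqrt{7 i \sqrt{2} - \frac{1}{144}} = \sqrt{- \frac{1}{144} + 7 i \sqrt{2}}$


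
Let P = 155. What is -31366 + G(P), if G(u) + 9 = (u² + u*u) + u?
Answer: 16830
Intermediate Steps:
G(u) = -9 + u + 2*u² (G(u) = -9 + ((u² + u*u) + u) = -9 + ((u² + u²) + u) = -9 + (2*u² + u) = -9 + (u + 2*u²) = -9 + u + 2*u²)
-31366 + G(P) = -31366 + (-9 + 155 + 2*155²) = -31366 + (-9 + 155 + 2*24025) = -31366 + (-9 + 155 + 48050) = -31366 + 48196 = 16830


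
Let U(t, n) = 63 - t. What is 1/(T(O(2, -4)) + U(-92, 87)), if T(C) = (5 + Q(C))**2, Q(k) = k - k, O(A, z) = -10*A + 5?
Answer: 1/180 ≈ 0.0055556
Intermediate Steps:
O(A, z) = 5 - 10*A
Q(k) = 0
T(C) = 25 (T(C) = (5 + 0)**2 = 5**2 = 25)
1/(T(O(2, -4)) + U(-92, 87)) = 1/(25 + (63 - 1*(-92))) = 1/(25 + (63 + 92)) = 1/(25 + 155) = 1/180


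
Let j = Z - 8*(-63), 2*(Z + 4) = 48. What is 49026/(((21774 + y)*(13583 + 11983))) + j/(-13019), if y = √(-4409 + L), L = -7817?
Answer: (-2232764*√12226 + 48509825087*I)/(55473959*(√12226 - 21774*I)) ≈ -0.040161 - 4.4722e-7*I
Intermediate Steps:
Z = 20 (Z = -4 + (½)*48 = -4 + 24 = 20)
y = I*√12226 (y = √(-4409 - 7817) = √(-12226) = I*√12226 ≈ 110.57*I)
j = 524 (j = 20 - 8*(-63) = 20 + 504 = 524)
49026/(((21774 + y)*(13583 + 11983))) + j/(-13019) = 49026/(((21774 + I*√12226)*(13583 + 11983))) + 524/(-13019) = 49026/(((21774 + I*√12226)*25566)) + 524*(-1/13019) = 49026/(556674084 + 25566*I*√12226) - 524/13019 = -524/13019 + 49026/(556674084 + 25566*I*√12226)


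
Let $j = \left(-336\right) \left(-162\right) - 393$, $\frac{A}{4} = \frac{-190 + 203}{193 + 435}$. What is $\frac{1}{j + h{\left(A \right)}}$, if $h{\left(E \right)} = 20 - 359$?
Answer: $\frac{1}{53700} \approx 1.8622 \cdot 10^{-5}$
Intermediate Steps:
$A = \frac{13}{157}$ ($A = 4 \frac{-190 + 203}{193 + 435} = 4 \cdot \frac{13}{628} = \frac{13}{157} \approx 0.082803$)
$h{\left(E \right)} = -339$ ($h{\left(E \right)} = 20 - 359 = -339$)
$j = 54039$ ($j = 54432 - 393 = 54039$)
$\frac{1}{j + h{\left(A \right)}} = \frac{1}{54039 - 339} = \frac{1}{53700}$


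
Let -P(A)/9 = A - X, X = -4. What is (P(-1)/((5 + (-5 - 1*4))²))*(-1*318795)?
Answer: 8607465/16 ≈ 5.3797e+5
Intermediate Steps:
P(A) = -36 - 9*A (P(A) = -9*(A - 1*(-4)) = -9*(A + 4) = -9*(4 + A) = -36 - 9*A)
(P(-1)/((5 + (-5 - 1*4))²))*(-1*318795) = ((-36 - 9*(-1))/((5 + (-5 - 1*4))²))*(-1*318795) = ((-36 + 9)/((5 + (-5 - 4))²))*(-318795) = -27/(5 - 9)²*(-318795) = -27/((-4)²)*(-318795) = -27/16*(-318795) = 8607465/16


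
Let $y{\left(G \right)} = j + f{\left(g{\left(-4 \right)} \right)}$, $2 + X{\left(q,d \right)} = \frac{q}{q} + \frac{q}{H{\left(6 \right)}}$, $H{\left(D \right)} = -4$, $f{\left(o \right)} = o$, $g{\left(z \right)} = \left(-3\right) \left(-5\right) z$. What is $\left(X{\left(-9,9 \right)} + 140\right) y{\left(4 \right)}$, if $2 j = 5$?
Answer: $- \frac{64975}{8} \approx -8121.9$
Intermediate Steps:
$g{\left(z \right)} = 15 z$
$j = \frac{5}{2}$ ($j = \frac{1}{2} \cdot 5 = \frac{5}{2} \approx 2.5$)
$X{\left(q,d \right)} = -1 - \frac{q}{4}$ ($X{\left(q,d \right)} = -2 + \left(\frac{q}{q} + \frac{q}{-4}\right) = -2 + \left(1 + q \left(- \frac{1}{4}\right)\right) = -2 - \left(-1 + \frac{q}{4}\right) = -1 - \frac{q}{4}$)
$y{\left(G \right)} = - \frac{115}{2}$ ($y{\left(G \right)} = \frac{5}{2} + 15 \left(-4\right) = \frac{5}{2} - 60 = - \frac{115}{2}$)
$\left(X{\left(-9,9 \right)} + 140\right) y{\left(4 \right)} = \left(\left(-1 - - \frac{9}{4}\right) + 140\right) \left(- \frac{115}{2}\right) = \left(\left(-1 + \frac{9}{4}\right) + 140\right) \left(- \frac{115}{2}\right) = \left(\frac{5}{4} + 140\right) \left(- \frac{115}{2}\right) = \frac{565}{4} \left(- \frac{115}{2}\right) = - \frac{64975}{8}$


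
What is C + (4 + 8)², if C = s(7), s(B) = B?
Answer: 151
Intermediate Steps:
C = 7
C + (4 + 8)² = 7 + (4 + 8)² = 7 + 12² = 7 + 144 = 151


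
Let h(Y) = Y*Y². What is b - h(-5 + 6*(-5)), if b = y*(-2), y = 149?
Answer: 42577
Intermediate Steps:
b = -298 (b = 149*(-2) = -298)
h(Y) = Y³
b - h(-5 + 6*(-5)) = -298 - (-5 + 6*(-5))³ = -298 - (-5 - 30)³ = -298 - 1*(-35)³ = -298 - 1*(-42875) = -298 + 42875 = 42577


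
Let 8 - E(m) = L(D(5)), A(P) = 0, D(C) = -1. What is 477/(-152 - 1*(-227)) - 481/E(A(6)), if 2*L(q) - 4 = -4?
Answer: -10753/200 ≈ -53.765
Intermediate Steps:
L(q) = 0 (L(q) = 2 + (½)*(-4) = 2 - 2 = 0)
E(m) = 8 (E(m) = 8 - 1*0 = 8 + 0 = 8)
477/(-152 - 1*(-227)) - 481/E(A(6)) = 477/(-152 - 1*(-227)) - 481/8 = 477/(-152 + 227) - 481*⅛ = 477/75 - 481/8 = 477*(1/75) - 481/8 = 159/25 - 481/8 = -10753/200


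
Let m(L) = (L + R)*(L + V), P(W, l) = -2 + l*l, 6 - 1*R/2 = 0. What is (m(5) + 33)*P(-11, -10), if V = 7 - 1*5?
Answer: 14896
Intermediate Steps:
R = 12 (R = 12 - 2*0 = 12 + 0 = 12)
V = 2 (V = 7 - 5 = 2)
P(W, l) = -2 + l²
m(L) = (2 + L)*(12 + L) (m(L) = (L + 12)*(L + 2) = (12 + L)*(2 + L) = (2 + L)*(12 + L))
(m(5) + 33)*P(-11, -10) = ((24 + 5² + 14*5) + 33)*(-2 + (-10)²) = ((24 + 25 + 70) + 33)*(-2 + 100) = (119 + 33)*98 = 152*98 = 14896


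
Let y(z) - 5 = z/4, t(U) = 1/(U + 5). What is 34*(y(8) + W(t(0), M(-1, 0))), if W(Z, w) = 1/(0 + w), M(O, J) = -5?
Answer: 1156/5 ≈ 231.20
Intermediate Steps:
t(U) = 1/(5 + U)
y(z) = 5 + z/4
W(Z, w) = 1/w
34*(y(8) + W(t(0), M(-1, 0))) = 34*((5 + (¼)*8) + 1/(-5)) = 34*((5 + 2) - ⅕) = 34*(7 - ⅕) = 34*(34/5) = 1156/5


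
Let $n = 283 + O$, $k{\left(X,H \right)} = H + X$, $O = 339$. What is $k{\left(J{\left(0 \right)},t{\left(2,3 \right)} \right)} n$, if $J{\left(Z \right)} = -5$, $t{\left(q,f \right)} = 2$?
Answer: $-1866$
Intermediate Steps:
$n = 622$ ($n = 283 + 339 = 622$)
$k{\left(J{\left(0 \right)},t{\left(2,3 \right)} \right)} n = \left(2 - 5\right) 622 = \left(-3\right) 622 = -1866$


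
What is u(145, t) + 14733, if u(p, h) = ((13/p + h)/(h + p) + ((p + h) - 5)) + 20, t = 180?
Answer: 710341238/47125 ≈ 15074.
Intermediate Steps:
u(p, h) = 15 + h + p + (h + 13/p)/(h + p) (u(p, h) = ((h + 13/p)/(h + p) + ((h + p) - 5)) + 20 = ((h + 13/p)/(h + p) + (-5 + h + p)) + 20 = (-5 + h + p + (h + 13/p)/(h + p)) + 20 = 15 + h + p + (h + 13/p)/(h + p))
u(145, t) + 14733 = (13 + 145**3 + 15*145**2 + 145*180**2 + 2*180*145**2 + 16*180*145)/(145*(180 + 145)) + 14733 = (1/145)*(13 + 3048625 + 15*21025 + 145*32400 + 2*180*21025 + 417600)/325 + 14733 = (1/145)*(1/325)*(13 + 3048625 + 315375 + 4698000 + 7569000 + 417600) + 14733 = (1/145)*(1/325)*16048613 + 14733 = 16048613/47125 + 14733 = 710341238/47125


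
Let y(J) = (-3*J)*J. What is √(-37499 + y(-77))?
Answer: I*√55286 ≈ 235.13*I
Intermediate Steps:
y(J) = -3*J²
√(-37499 + y(-77)) = √(-37499 - 3*(-77)²) = √(-37499 - 3*5929) = √(-37499 - 17787) = √(-55286) = I*√55286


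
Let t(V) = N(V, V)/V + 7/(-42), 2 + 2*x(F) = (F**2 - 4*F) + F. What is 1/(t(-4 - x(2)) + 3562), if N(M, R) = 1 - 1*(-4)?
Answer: 3/10678 ≈ 0.00028095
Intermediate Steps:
N(M, R) = 5 (N(M, R) = 1 + 4 = 5)
x(F) = -1 + F**2/2 - 3*F/2 (x(F) = -1 + ((F**2 - 4*F) + F)/2 = -1 + (F**2 - 3*F)/2 = -1 + (F**2/2 - 3*F/2) = -1 + F**2/2 - 3*F/2)
t(V) = -1/6 + 5/V (t(V) = 5/V + 7/(-42) = 5/V + 7*(-1/42) = 5/V - 1/6 = -1/6 + 5/V)
1/(t(-4 - x(2)) + 3562) = 1/((30 - (-4 - (-1 + (1/2)*2**2 - 3/2*2)))/(6*(-4 - (-1 + (1/2)*2**2 - 3/2*2))) + 3562) = 1/((30 - (-4 - (-1 + (1/2)*4 - 3)))/(6*(-4 - (-1 + (1/2)*4 - 3))) + 3562) = 1/((30 - (-4 - (-1 + 2 - 3)))/(6*(-4 - (-1 + 2 - 3))) + 3562) = 1/((30 - (-4 - 1*(-2)))/(6*(-4 - 1*(-2))) + 3562) = 1/((30 - (-4 + 2))/(6*(-4 + 2)) + 3562) = 1/((1/6)*(30 - 1*(-2))/(-2) + 3562) = 1/((1/6)*(-1/2)*(30 + 2) + 3562) = 1/((1/6)*(-1/2)*32 + 3562) = 1/(-8/3 + 3562) = 1/(10678/3) = 3/10678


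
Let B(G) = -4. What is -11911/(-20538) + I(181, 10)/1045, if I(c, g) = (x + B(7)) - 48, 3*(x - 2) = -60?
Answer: 2201867/4292442 ≈ 0.51296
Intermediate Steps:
x = -18 (x = 2 + (⅓)*(-60) = 2 - 20 = -18)
I(c, g) = -70 (I(c, g) = (-18 - 4) - 48 = -22 - 48 = -70)
-11911/(-20538) + I(181, 10)/1045 = -11911/(-20538) - 70/1045 = -11911*(-1/20538) - 70*1/1045 = 11911/20538 - 14/209 = 2201867/4292442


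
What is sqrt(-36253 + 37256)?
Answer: sqrt(1003) ≈ 31.670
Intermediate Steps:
sqrt(-36253 + 37256) = sqrt(1003)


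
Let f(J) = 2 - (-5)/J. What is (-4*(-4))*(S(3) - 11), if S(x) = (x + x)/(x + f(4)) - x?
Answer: -5216/25 ≈ -208.64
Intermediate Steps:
f(J) = 2 + 5/J
S(x) = -x + 2*x/(13/4 + x) (S(x) = (x + x)/(x + (2 + 5/4)) - x = (2*x)/(x + (2 + 5*(¼))) - x = (2*x)/(x + (2 + 5/4)) - x = (2*x)/(x + 13/4) - x = (2*x)/(13/4 + x) - x = 2*x/(13/4 + x) - x = -x + 2*x/(13/4 + x))
(-4*(-4))*(S(3) - 11) = (-4*(-4))*(-1*3*(5 + 4*3)/(13 + 4*3) - 11) = 16*(-1*3*(5 + 12)/(13 + 12) - 11) = 16*(-1*3*17/25 - 11) = 16*(-1*3*1/25*17 - 11) = 16*(-51/25 - 11) = 16*(-326/25) = -5216/25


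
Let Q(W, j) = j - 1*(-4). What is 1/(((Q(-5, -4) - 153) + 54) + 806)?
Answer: 1/707 ≈ 0.0014144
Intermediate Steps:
Q(W, j) = 4 + j (Q(W, j) = j + 4 = 4 + j)
1/(((Q(-5, -4) - 153) + 54) + 806) = 1/((((4 - 4) - 153) + 54) + 806) = 1/(((0 - 153) + 54) + 806) = 1/((-153 + 54) + 806) = 1/(-99 + 806) = 1/707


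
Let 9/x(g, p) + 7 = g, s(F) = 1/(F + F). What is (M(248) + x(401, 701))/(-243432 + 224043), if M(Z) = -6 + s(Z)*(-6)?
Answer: 97537/315756328 ≈ 0.00030890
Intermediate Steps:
s(F) = 1/(2*F)
x(g, p) = 9/(-7 + g)
M(Z) = -6 - 3/Z (M(Z) = -6 + (1/(2*Z))*(-6) = -6 - 3/Z)
(M(248) + x(401, 701))/(-243432 + 224043) = ((-6 - 3/248) + 9/(-7 + 401))/(-243432 + 224043) = ((-6 - 3*1/248) + 9/394)/(-19389) = ((-6 - 3/248) + 9*(1/394))*(-1/19389) = (-1491/248 + 9/394)*(-1/19389) = -292611/48856*(-1/19389) = 97537/315756328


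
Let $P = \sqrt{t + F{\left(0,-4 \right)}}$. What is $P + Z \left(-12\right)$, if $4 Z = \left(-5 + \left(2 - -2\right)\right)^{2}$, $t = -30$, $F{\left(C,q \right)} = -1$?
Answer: $-3 + i \sqrt{31} \approx -3.0 + 5.5678 i$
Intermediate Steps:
$P = i \sqrt{31}$ ($P = \sqrt{-30 - 1} = \sqrt{-31} = i \sqrt{31} \approx 5.5678 i$)
$Z = \frac{1}{4}$ ($Z = \frac{\left(-5 + \left(2 - -2\right)\right)^{2}}{4} = \frac{\left(-5 + \left(2 + 2\right)\right)^{2}}{4} = \frac{\left(-5 + 4\right)^{2}}{4} = \frac{\left(-1\right)^{2}}{4} = \frac{1}{4} \cdot 1 = \frac{1}{4} \approx 0.25$)
$P + Z \left(-12\right) = i \sqrt{31} + \frac{1}{4} \left(-12\right) = i \sqrt{31} - 3 = -3 + i \sqrt{31}$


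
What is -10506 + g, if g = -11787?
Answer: -22293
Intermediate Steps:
-10506 + g = -10506 - 11787 = -22293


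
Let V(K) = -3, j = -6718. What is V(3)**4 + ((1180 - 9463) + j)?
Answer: -14920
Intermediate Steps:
V(3)**4 + ((1180 - 9463) + j) = (-3)**4 + ((1180 - 9463) - 6718) = 81 + (-8283 - 6718) = 81 - 15001 = -14920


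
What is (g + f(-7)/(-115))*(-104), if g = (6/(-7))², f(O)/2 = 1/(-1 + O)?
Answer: -431834/5635 ≈ -76.634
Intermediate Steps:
f(O) = 2/(-1 + O)
g = 36/49 (g = (6*(-⅐))² = (-6/7)² = 36/49 ≈ 0.73469)
(g + f(-7)/(-115))*(-104) = (36/49 + (2/(-1 - 7))/(-115))*(-104) = (36/49 + (2/(-8))*(-1/115))*(-104) = (36/49 + (2*(-⅛))*(-1/115))*(-104) = (36/49 - ¼*(-1/115))*(-104) = (36/49 + 1/460)*(-104) = (16609/22540)*(-104) = -431834/5635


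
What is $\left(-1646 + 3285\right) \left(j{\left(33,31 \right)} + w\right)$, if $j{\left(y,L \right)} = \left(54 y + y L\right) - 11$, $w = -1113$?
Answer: $2755159$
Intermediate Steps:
$j{\left(y,L \right)} = -11 + 54 y + L y$ ($j{\left(y,L \right)} = \left(54 y + L y\right) - 11 = -11 + 54 y + L y$)
$\left(-1646 + 3285\right) \left(j{\left(33,31 \right)} + w\right) = \left(-1646 + 3285\right) \left(\left(-11 + 54 \cdot 33 + 31 \cdot 33\right) - 1113\right) = 1639 \left(\left(-11 + 1782 + 1023\right) - 1113\right) = 1639 \left(2794 - 1113\right) = 1639 \cdot 1681 = 2755159$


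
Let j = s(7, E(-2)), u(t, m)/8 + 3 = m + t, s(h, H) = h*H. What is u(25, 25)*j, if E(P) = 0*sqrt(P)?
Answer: 0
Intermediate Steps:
E(P) = 0
s(h, H) = H*h
u(t, m) = -24 + 8*m + 8*t (u(t, m) = -24 + 8*(m + t) = -24 + (8*m + 8*t) = -24 + 8*m + 8*t)
j = 0 (j = 0*7 = 0)
u(25, 25)*j = (-24 + 8*25 + 8*25)*0 = (-24 + 200 + 200)*0 = 376*0 = 0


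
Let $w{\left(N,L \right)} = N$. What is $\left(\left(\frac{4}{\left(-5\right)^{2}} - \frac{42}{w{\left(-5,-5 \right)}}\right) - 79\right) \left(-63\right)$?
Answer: $\frac{110943}{25} \approx 4437.7$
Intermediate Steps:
$\left(\left(\frac{4}{\left(-5\right)^{2}} - \frac{42}{w{\left(-5,-5 \right)}}\right) - 79\right) \left(-63\right) = \left(\left(\frac{4}{\left(-5\right)^{2}} - \frac{42}{-5}\right) - 79\right) \left(-63\right) = \left(\left(\frac{4}{25} - - \frac{42}{5}\right) - 79\right) \left(-63\right) = \left(\left(4 \cdot \frac{1}{25} + \frac{42}{5}\right) - 79\right) \left(-63\right) = \left(\left(\frac{4}{25} + \frac{42}{5}\right) - 79\right) \left(-63\right) = \left(\frac{214}{25} - 79\right) \left(-63\right) = \left(- \frac{1761}{25}\right) \left(-63\right) = \frac{110943}{25}$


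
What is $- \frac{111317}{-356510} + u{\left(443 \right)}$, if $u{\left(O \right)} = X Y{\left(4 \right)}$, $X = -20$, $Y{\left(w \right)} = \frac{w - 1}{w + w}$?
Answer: $- \frac{1281254}{178255} \approx -7.1878$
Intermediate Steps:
$Y{\left(w \right)} = \frac{-1 + w}{2 w}$
$u{\left(O \right)} = - \frac{15}{2}$ ($u{\left(O \right)} = - 20 \frac{-1 + 4}{2 \cdot 4} = - 20 \cdot \frac{1}{2} \cdot \frac{1}{4} \cdot 3 = \left(-20\right) \frac{3}{8} = - \frac{15}{2}$)
$- \frac{111317}{-356510} + u{\left(443 \right)} = - \frac{111317}{-356510} - \frac{15}{2} = \left(-111317\right) \left(- \frac{1}{356510}\right) - \frac{15}{2} = \frac{111317}{356510} - \frac{15}{2} = - \frac{1281254}{178255}$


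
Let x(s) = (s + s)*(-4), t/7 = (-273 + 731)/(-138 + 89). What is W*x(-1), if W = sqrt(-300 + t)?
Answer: 8*I*sqrt(17906)/7 ≈ 152.93*I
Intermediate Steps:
t = -458/7 (t = 7*((-273 + 731)/(-138 + 89)) = 7*(458/(-49)) = 7*(458*(-1/49)) = 7*(-458/49) = -458/7 ≈ -65.429)
x(s) = -8*s (x(s) = (2*s)*(-4) = -8*s)
W = I*sqrt(17906)/7 (W = sqrt(-300 - 458/7) = sqrt(-2558/7) = I*sqrt(17906)/7 ≈ 19.116*I)
W*x(-1) = (I*sqrt(17906)/7)*(-8*(-1)) = (I*sqrt(17906)/7)*8 = 8*I*sqrt(17906)/7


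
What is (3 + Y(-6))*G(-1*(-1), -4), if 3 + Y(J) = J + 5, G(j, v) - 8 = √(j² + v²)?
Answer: -8 - √17 ≈ -12.123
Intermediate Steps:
G(j, v) = 8 + √(j² + v²)
Y(J) = 2 + J (Y(J) = -3 + (J + 5) = -3 + (5 + J) = 2 + J)
(3 + Y(-6))*G(-1*(-1), -4) = (3 + (2 - 6))*(8 + √((-1*(-1))² + (-4)²)) = (3 - 4)*(8 + √(1² + 16)) = -(8 + √(1 + 16)) = -(8 + √17) = -8 - √17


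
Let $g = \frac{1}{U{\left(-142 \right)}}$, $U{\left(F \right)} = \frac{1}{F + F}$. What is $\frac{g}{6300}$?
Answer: $- \frac{71}{1575} \approx -0.045079$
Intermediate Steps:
$U{\left(F \right)} = \frac{1}{2 F}$
$g = -284$ ($g = \frac{1}{\frac{1}{2} \frac{1}{-142}} = \frac{1}{\frac{1}{2} \left(- \frac{1}{142}\right)} = \frac{1}{- \frac{1}{284}} = -284$)
$\frac{g}{6300} = - \frac{284}{6300} = \left(-284\right) \frac{1}{6300} = - \frac{71}{1575}$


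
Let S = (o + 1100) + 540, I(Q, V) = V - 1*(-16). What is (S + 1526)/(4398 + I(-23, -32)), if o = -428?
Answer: 1369/2191 ≈ 0.62483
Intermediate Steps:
I(Q, V) = 16 + V (I(Q, V) = V + 16 = 16 + V)
S = 1212 (S = (-428 + 1100) + 540 = 672 + 540 = 1212)
(S + 1526)/(4398 + I(-23, -32)) = (1212 + 1526)/(4398 + (16 - 32)) = 2738/(4398 - 16) = 2738/4382 = 2738*(1/4382) = 1369/2191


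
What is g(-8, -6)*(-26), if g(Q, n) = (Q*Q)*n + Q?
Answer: 10192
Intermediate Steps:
g(Q, n) = Q + n*Q² (g(Q, n) = Q²*n + Q = n*Q² + Q = Q + n*Q²)
g(-8, -6)*(-26) = -8*(1 - 8*(-6))*(-26) = -8*(1 + 48)*(-26) = -8*49*(-26) = -392*(-26) = 10192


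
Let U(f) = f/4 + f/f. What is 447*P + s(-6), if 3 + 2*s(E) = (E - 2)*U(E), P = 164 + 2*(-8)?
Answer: 132313/2 ≈ 66157.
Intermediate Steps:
P = 148 (P = 164 - 16 = 148)
U(f) = 1 + f/4 (U(f) = f*(¼) + 1 = f/4 + 1 = 1 + f/4)
s(E) = -3/2 + (1 + E/4)*(-2 + E)/2 (s(E) = -3/2 + ((E - 2)*(1 + E/4))/2 = -3/2 + ((-2 + E)*(1 + E/4))/2 = -3/2 + ((1 + E/4)*(-2 + E))/2 = -3/2 + (1 + E/4)*(-2 + E)/2)
447*P + s(-6) = 447*148 + (-5/2 + (¼)*(-6) + (⅛)*(-6)²) = 66156 + (-5/2 - 3/2 + (⅛)*36) = 66156 + (-5/2 - 3/2 + 9/2) = 66156 + ½ = 132313/2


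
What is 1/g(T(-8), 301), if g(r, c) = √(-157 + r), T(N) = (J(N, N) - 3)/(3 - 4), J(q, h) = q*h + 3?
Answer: -I*√221/221 ≈ -0.067267*I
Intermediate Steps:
J(q, h) = 3 + h*q (J(q, h) = h*q + 3 = 3 + h*q)
T(N) = -N² (T(N) = ((3 + N*N) - 3)/(3 - 4) = ((3 + N²) - 3)/(-1) = N²*(-1) = -N²)
1/g(T(-8), 301) = 1/(√(-157 - 1*(-8)²)) = 1/(√(-157 - 1*64)) = 1/(√(-157 - 64)) = 1/(√(-221)) = 1/(I*√221) = -I*√221/221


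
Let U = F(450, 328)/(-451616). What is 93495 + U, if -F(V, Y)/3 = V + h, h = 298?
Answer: 959632731/10264 ≈ 93495.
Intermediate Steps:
F(V, Y) = -894 - 3*V (F(V, Y) = -3*(V + 298) = -3*(298 + V) = -894 - 3*V)
U = 51/10264 (U = (-894 - 3*450)/(-451616) = (-894 - 1350)*(-1/451616) = -2244*(-1/451616) = 51/10264 ≈ 0.0049688)
93495 + U = 93495 + 51/10264 = 959632731/10264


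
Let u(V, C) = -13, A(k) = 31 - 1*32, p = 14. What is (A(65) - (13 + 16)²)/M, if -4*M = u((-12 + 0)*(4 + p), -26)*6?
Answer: -1684/39 ≈ -43.180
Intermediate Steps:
A(k) = -1 (A(k) = 31 - 32 = -1)
M = 39/2 (M = -(-13)*6/4 = -¼*(-78) = 39/2 ≈ 19.500)
(A(65) - (13 + 16)²)/M = (-1 - (13 + 16)²)/(39/2) = (-1 - 1*29²)*(2/39) = (-1 - 1*841)*(2/39) = (-1 - 841)*(2/39) = -842*2/39 = -1684/39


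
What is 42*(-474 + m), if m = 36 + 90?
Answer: -14616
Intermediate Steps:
m = 126
42*(-474 + m) = 42*(-474 + 126) = 42*(-348) = -14616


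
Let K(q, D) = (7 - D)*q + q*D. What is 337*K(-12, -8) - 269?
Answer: -28577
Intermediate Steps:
K(q, D) = D*q + q*(7 - D) (K(q, D) = q*(7 - D) + D*q = D*q + q*(7 - D))
337*K(-12, -8) - 269 = 337*(7*(-12)) - 269 = 337*(-84) - 269 = -28308 - 269 = -28577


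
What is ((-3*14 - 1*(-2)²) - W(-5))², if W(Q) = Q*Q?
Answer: 5041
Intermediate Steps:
W(Q) = Q²
((-3*14 - 1*(-2)²) - W(-5))² = ((-3*14 - 1*(-2)²) - 1*(-5)²)² = ((-42 - 1*4) - 1*25)² = ((-42 - 4) - 25)² = (-46 - 25)² = (-71)² = 5041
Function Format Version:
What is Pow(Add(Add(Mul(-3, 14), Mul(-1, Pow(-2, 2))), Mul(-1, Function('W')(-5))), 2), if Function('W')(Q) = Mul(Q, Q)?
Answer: 5041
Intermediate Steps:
Function('W')(Q) = Pow(Q, 2)
Pow(Add(Add(Mul(-3, 14), Mul(-1, Pow(-2, 2))), Mul(-1, Function('W')(-5))), 2) = Pow(Add(Add(Mul(-3, 14), Mul(-1, Pow(-2, 2))), Mul(-1, Pow(-5, 2))), 2) = Pow(Add(Add(-42, Mul(-1, 4)), Mul(-1, 25)), 2) = Pow(Add(Add(-42, -4), -25), 2) = Pow(Add(-46, -25), 2) = Pow(-71, 2) = 5041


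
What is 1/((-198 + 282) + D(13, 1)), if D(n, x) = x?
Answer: 1/85 ≈ 0.011765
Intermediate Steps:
1/((-198 + 282) + D(13, 1)) = 1/((-198 + 282) + 1) = 1/(84 + 1) = 1/85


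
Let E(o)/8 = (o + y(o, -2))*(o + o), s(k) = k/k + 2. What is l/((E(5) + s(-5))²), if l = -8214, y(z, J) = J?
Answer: -2738/19683 ≈ -0.13910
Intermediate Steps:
s(k) = 3 (s(k) = 1 + 2 = 3)
E(o) = 16*o*(-2 + o) (E(o) = 8*((o - 2)*(o + o)) = 8*((-2 + o)*(2*o)) = 8*(2*o*(-2 + o)) = 16*o*(-2 + o))
l/((E(5) + s(-5))²) = -8214/(16*5*(-2 + 5) + 3)² = -8214/(16*5*3 + 3)² = -8214/(240 + 3)² = -8214/(243²) = -8214/59049 = -8214*1/59049 = -2738/19683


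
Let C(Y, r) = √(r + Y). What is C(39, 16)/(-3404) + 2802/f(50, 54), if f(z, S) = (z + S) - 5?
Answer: 934/33 - √55/3404 ≈ 28.301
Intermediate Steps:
C(Y, r) = √(Y + r)
f(z, S) = -5 + S + z (f(z, S) = (S + z) - 5 = -5 + S + z)
C(39, 16)/(-3404) + 2802/f(50, 54) = √(39 + 16)/(-3404) + 2802/(-5 + 54 + 50) = √55*(-1/3404) + 2802/99 = -√55/3404 + 2802*(1/99) = -√55/3404 + 934/33 = 934/33 - √55/3404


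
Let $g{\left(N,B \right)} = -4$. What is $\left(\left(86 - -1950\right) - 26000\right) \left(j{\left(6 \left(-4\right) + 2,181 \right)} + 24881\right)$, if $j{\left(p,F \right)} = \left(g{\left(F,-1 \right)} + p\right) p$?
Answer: $-609955692$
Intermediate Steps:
$j{\left(p,F \right)} = p \left(-4 + p\right)$ ($j{\left(p,F \right)} = \left(-4 + p\right) p = p \left(-4 + p\right)$)
$\left(\left(86 - -1950\right) - 26000\right) \left(j{\left(6 \left(-4\right) + 2,181 \right)} + 24881\right) = \left(\left(86 - -1950\right) - 26000\right) \left(\left(6 \left(-4\right) + 2\right) \left(-4 + \left(6 \left(-4\right) + 2\right)\right) + 24881\right) = \left(\left(86 + 1950\right) - 26000\right) \left(\left(-24 + 2\right) \left(-4 + \left(-24 + 2\right)\right) + 24881\right) = \left(2036 - 26000\right) \left(- 22 \left(-4 - 22\right) + 24881\right) = - 23964 \left(\left(-22\right) \left(-26\right) + 24881\right) = - 23964 \left(572 + 24881\right) = \left(-23964\right) 25453 = -609955692$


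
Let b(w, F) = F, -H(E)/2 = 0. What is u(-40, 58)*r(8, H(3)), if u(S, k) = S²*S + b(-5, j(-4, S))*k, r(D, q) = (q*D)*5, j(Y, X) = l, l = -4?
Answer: 0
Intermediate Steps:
H(E) = 0 (H(E) = -2*0 = 0)
j(Y, X) = -4
r(D, q) = 5*D*q (r(D, q) = (D*q)*5 = 5*D*q)
u(S, k) = S³ - 4*k (u(S, k) = S²*S - 4*k = S³ - 4*k)
u(-40, 58)*r(8, H(3)) = ((-40)³ - 4*58)*(5*8*0) = (-64000 - 232)*0 = -64232*0 = 0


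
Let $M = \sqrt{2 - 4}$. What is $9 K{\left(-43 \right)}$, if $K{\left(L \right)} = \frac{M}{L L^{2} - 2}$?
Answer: $- \frac{3 i \sqrt{2}}{26503} \approx - 0.00016008 i$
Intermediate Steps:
$M = i \sqrt{2}$ ($M = \sqrt{-2} = i \sqrt{2} \approx 1.4142 i$)
$K{\left(L \right)} = \frac{i \sqrt{2}}{-2 + L^{3}}$ ($K{\left(L \right)} = \frac{i \sqrt{2}}{L L^{2} - 2} = \frac{i \sqrt{2}}{L^{3} - 2} = \frac{i \sqrt{2}}{-2 + L^{3}}$)
$9 K{\left(-43 \right)} = 9 \frac{i \sqrt{2}}{-2 + \left(-43\right)^{3}} = 9 \frac{i \sqrt{2}}{-2 - 79507} = 9 \frac{i \sqrt{2}}{-79509} = 9 i \sqrt{2} \left(- \frac{1}{79509}\right) = 9 \left(- \frac{i \sqrt{2}}{79509}\right) = - \frac{3 i \sqrt{2}}{26503}$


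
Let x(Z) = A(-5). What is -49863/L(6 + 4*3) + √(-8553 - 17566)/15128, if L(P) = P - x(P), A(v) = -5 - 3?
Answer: -49863/26 + I*√26119/15128 ≈ -1917.8 + 0.010683*I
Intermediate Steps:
A(v) = -8
x(Z) = -8
L(P) = 8 + P (L(P) = P - 1*(-8) = P + 8 = 8 + P)
-49863/L(6 + 4*3) + √(-8553 - 17566)/15128 = -49863/(8 + (6 + 4*3)) + √(-8553 - 17566)/15128 = -49863/(8 + (6 + 12)) + √(-26119)*(1/15128) = -49863/(8 + 18) + (I*√26119)*(1/15128) = -49863/26 + I*√26119/15128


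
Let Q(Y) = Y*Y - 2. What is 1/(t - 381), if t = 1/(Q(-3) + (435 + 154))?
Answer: -596/227075 ≈ -0.0026247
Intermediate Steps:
Q(Y) = -2 + Y² (Q(Y) = Y² - 2 = -2 + Y²)
t = 1/596 (t = 1/((-2 + (-3)²) + (435 + 154)) = 1/((-2 + 9) + 589) = 1/(7 + 589) = 1/596 ≈ 0.0016779)
1/(t - 381) = 1/(1/596 - 381) = 1/(-227075/596) = -596/227075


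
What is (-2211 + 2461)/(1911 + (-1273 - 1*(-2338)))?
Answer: 125/1488 ≈ 0.084005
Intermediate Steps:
(-2211 + 2461)/(1911 + (-1273 - 1*(-2338))) = 250/(1911 + (-1273 + 2338)) = 250/(1911 + 1065) = 250/2976 = 250*(1/2976) = 125/1488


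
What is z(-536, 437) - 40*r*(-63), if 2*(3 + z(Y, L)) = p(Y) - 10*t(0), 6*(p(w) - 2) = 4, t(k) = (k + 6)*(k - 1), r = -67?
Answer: -506435/3 ≈ -1.6881e+5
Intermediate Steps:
t(k) = (-1 + k)*(6 + k) (t(k) = (6 + k)*(-1 + k) = (-1 + k)*(6 + k))
p(w) = 8/3 (p(w) = 2 + (1/6)*4 = 2 + 2/3 = 8/3)
z(Y, L) = 85/3 (z(Y, L) = -3 + (8/3 - 10*(-6 + 0**2 + 5*0))/2 = -3 + (8/3 - 10*(-6 + 0 + 0))/2 = -3 + (8/3 - 10*(-6))/2 = -3 + (8/3 + 60)/2 = -3 + (1/2)*(188/3) = -3 + 94/3 = 85/3)
z(-536, 437) - 40*r*(-63) = 85/3 - 40*(-67)*(-63) = 85/3 + 2680*(-63) = 85/3 - 168840 = -506435/3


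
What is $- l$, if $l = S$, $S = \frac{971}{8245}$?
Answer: $- \frac{971}{8245} \approx -0.11777$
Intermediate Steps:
$S = \frac{971}{8245}$ ($S = 971 \cdot \frac{1}{8245} = \frac{971}{8245} \approx 0.11777$)
$l = \frac{971}{8245} \approx 0.11777$
$- l = \left(-1\right) \frac{971}{8245} = - \frac{971}{8245}$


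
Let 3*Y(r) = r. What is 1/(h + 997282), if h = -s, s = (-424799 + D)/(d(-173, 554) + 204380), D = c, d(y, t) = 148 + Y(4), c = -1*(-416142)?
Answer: 613588/611920293787 ≈ 1.0027e-6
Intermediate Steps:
Y(r) = r/3
c = 416142
d(y, t) = 448/3 (d(y, t) = 148 + (1/3)*4 = 148 + 4/3 = 448/3)
D = 416142
s = -25971/613588 (s = (-424799 + 416142)/(448/3 + 204380) = -8657/613588/3 = -8657*3/613588 = -25971/613588 ≈ -0.042326)
h = 25971/613588 (h = -1*(-25971/613588) = 25971/613588 ≈ 0.042326)
1/(h + 997282) = 1/(25971/613588 + 997282) = 1/(611920293787/613588) = 613588/611920293787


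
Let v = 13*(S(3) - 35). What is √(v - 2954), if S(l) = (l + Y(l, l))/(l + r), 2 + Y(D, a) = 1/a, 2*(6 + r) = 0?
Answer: I*√30733/3 ≈ 58.436*I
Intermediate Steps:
r = -6 (r = -6 + (½)*0 = -6 + 0 = -6)
Y(D, a) = -2 + 1/a
S(l) = (-2 + l + 1/l)/(-6 + l) (S(l) = (l + (-2 + 1/l))/(l - 6) = (-2 + l + 1/l)/(-6 + l))
v = -4147/9 (v = 13*((1 + 3*(-2 + 3))/(3*(-6 + 3)) - 35) = 13*((⅓)*(1 + 3*1)/(-3) - 35) = 13*((⅓)*(-⅓)*(1 + 3) - 35) = 13*((⅓)*(-⅓)*4 - 35) = 13*(-4/9 - 35) = 13*(-319/9) = -4147/9 ≈ -460.78)
√(v - 2954) = √(-4147/9 - 2954) = √(-30733/9) = I*√30733/3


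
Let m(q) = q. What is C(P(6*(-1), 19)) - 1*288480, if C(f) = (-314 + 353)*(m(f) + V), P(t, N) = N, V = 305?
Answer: -275844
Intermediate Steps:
C(f) = 11895 + 39*f (C(f) = (-314 + 353)*(f + 305) = 39*(305 + f) = 11895 + 39*f)
C(P(6*(-1), 19)) - 1*288480 = (11895 + 39*19) - 1*288480 = (11895 + 741) - 288480 = 12636 - 288480 = -275844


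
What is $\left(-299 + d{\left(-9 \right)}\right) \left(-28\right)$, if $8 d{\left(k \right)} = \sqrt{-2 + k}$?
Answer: $8372 - \frac{7 i \sqrt{11}}{2} \approx 8372.0 - 11.608 i$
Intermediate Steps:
$d{\left(k \right)} = \frac{\sqrt{-2 + k}}{8}$
$\left(-299 + d{\left(-9 \right)}\right) \left(-28\right) = \left(-299 + \frac{\sqrt{-2 - 9}}{8}\right) \left(-28\right) = \left(-299 + \frac{\sqrt{-11}}{8}\right) \left(-28\right) = \left(-299 + \frac{i \sqrt{11}}{8}\right) \left(-28\right) = 8372 - \frac{7 i \sqrt{11}}{2}$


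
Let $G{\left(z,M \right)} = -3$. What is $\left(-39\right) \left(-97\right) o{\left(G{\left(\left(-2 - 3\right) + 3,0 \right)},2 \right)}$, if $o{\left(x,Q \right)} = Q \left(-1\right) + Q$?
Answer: $0$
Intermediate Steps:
$o{\left(x,Q \right)} = 0$ ($o{\left(x,Q \right)} = - Q + Q = 0$)
$\left(-39\right) \left(-97\right) o{\left(G{\left(\left(-2 - 3\right) + 3,0 \right)},2 \right)} = \left(-39\right) \left(-97\right) 0 = 3783 \cdot 0 = 0$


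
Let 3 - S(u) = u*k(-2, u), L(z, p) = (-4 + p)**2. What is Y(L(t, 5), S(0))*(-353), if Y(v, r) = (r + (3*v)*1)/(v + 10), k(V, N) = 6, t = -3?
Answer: -2118/11 ≈ -192.55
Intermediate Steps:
S(u) = 3 - 6*u (S(u) = 3 - u*6 = 3 - 6*u)
Y(v, r) = (r + 3*v)/(10 + v)
Y(L(t, 5), S(0))*(-353) = (((3 - 6*0) + 3*(-4 + 5)**2)/(10 + (-4 + 5)**2))*(-353) = (((3 + 0) + 3*1**2)/(10 + 1**2))*(-353) = ((3 + 3*1)/(10 + 1))*(-353) = ((3 + 3)/11)*(-353) = ((1/11)*6)*(-353) = (6/11)*(-353) = -2118/11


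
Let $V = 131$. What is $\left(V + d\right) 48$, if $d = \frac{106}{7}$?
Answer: $\frac{49104}{7} \approx 7014.9$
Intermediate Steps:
$d = \frac{106}{7}$ ($d = 106 \cdot \frac{1}{7} = \frac{106}{7} \approx 15.143$)
$\left(V + d\right) 48 = \left(131 + \frac{106}{7}\right) 48 = \frac{1023}{7} \cdot 48 = \frac{49104}{7}$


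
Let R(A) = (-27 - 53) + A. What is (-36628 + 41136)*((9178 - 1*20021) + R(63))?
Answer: -48956880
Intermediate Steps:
R(A) = -80 + A
(-36628 + 41136)*((9178 - 1*20021) + R(63)) = (-36628 + 41136)*((9178 - 1*20021) + (-80 + 63)) = 4508*((9178 - 20021) - 17) = 4508*(-10843 - 17) = 4508*(-10860) = -48956880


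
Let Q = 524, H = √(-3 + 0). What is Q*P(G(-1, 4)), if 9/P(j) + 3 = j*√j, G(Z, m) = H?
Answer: 4716/(-3 + 3^(¾)*I^(3/2)) ≈ -911.27 - 318.49*I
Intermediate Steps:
H = I*√3 (H = √(-3) = I*√3 ≈ 1.732*I)
G(Z, m) = I*√3
P(j) = 9/(-3 + j^(3/2)) (P(j) = 9/(-3 + j*√j) = 9/(-3 + j^(3/2)))
Q*P(G(-1, 4)) = 524*(9/(-3 + (I*√3)^(3/2))) = 524*(9/(-3 + 3^(¾)*I^(3/2))) = 4716/(-3 + 3^(¾)*I^(3/2))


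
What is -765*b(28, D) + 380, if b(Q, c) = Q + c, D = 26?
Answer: -40930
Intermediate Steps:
-765*b(28, D) + 380 = -765*(28 + 26) + 380 = -765*54 + 380 = -41310 + 380 = -40930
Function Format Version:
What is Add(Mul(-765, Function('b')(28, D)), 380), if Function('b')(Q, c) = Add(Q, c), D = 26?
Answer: -40930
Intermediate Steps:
Add(Mul(-765, Function('b')(28, D)), 380) = Add(Mul(-765, Add(28, 26)), 380) = Add(Mul(-765, 54), 380) = Add(-41310, 380) = -40930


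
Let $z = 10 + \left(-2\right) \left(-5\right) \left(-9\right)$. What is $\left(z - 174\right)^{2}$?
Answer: $64516$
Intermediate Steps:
$z = -80$ ($z = 10 + 10 \left(-9\right) = 10 - 90 = -80$)
$\left(z - 174\right)^{2} = \left(-80 - 174\right)^{2} = \left(-254\right)^{2} = 64516$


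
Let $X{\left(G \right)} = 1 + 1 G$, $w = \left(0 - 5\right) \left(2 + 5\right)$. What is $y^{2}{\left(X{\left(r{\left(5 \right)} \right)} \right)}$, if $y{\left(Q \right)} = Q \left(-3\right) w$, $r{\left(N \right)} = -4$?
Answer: $99225$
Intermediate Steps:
$w = -35$ ($w = \left(-5\right) 7 = -35$)
$X{\left(G \right)} = 1 + G$
$y{\left(Q \right)} = 105 Q$ ($y{\left(Q \right)} = Q \left(-3\right) \left(-35\right) = - 3 Q \left(-35\right) = 105 Q$)
$y^{2}{\left(X{\left(r{\left(5 \right)} \right)} \right)} = \left(105 \left(1 - 4\right)\right)^{2} = \left(105 \left(-3\right)\right)^{2} = \left(-315\right)^{2} = 99225$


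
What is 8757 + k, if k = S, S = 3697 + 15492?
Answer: 27946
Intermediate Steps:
S = 19189
k = 19189
8757 + k = 8757 + 19189 = 27946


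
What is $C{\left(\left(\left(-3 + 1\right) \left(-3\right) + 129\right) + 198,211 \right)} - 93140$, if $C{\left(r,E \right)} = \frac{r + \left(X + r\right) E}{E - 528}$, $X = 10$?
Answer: $- \frac{29598086}{317} \approx -93369.0$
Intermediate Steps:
$C{\left(r,E \right)} = \frac{r + E \left(10 + r\right)}{-528 + E}$ ($C{\left(r,E \right)} = \frac{r + \left(10 + r\right) E}{E - 528} = \frac{r + E \left(10 + r\right)}{-528 + E}$)
$C{\left(\left(\left(-3 + 1\right) \left(-3\right) + 129\right) + 198,211 \right)} - 93140 = \frac{\left(\left(\left(-3 + 1\right) \left(-3\right) + 129\right) + 198\right) + 10 \cdot 211 + 211 \left(\left(\left(-3 + 1\right) \left(-3\right) + 129\right) + 198\right)}{-528 + 211} - 93140 = \frac{\left(\left(\left(-2\right) \left(-3\right) + 129\right) + 198\right) + 2110 + 211 \left(\left(\left(-2\right) \left(-3\right) + 129\right) + 198\right)}{-317} - 93140 = - \frac{\left(\left(6 + 129\right) + 198\right) + 2110 + 211 \left(\left(6 + 129\right) + 198\right)}{317} - 93140 = - \frac{\left(135 + 198\right) + 2110 + 211 \left(135 + 198\right)}{317} - 93140 = - \frac{333 + 2110 + 211 \cdot 333}{317} - 93140 = - \frac{333 + 2110 + 70263}{317} - 93140 = \left(- \frac{1}{317}\right) 72706 - 93140 = - \frac{72706}{317} - 93140 = - \frac{29598086}{317}$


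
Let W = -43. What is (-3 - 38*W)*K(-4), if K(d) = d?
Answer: -6524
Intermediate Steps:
(-3 - 38*W)*K(-4) = (-3 - 38*(-43))*(-4) = (-3 + 1634)*(-4) = 1631*(-4) = -6524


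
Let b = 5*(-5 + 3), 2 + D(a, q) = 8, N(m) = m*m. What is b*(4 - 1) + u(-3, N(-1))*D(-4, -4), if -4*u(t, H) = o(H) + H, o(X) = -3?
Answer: -27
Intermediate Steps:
N(m) = m²
D(a, q) = 6 (D(a, q) = -2 + 8 = 6)
b = -10 (b = 5*(-2) = -10)
u(t, H) = ¾ - H/4 (u(t, H) = -(-3 + H)/4 = ¾ - H/4)
b*(4 - 1) + u(-3, N(-1))*D(-4, -4) = -10*(4 - 1) + (¾ - ¼*(-1)²)*6 = -10*3 + (¾ - ¼*1)*6 = -30 + (¾ - ¼)*6 = -30 + (½)*6 = -30 + 3 = -27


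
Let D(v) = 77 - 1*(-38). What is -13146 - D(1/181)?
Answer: -13261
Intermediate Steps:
D(v) = 115 (D(v) = 77 + 38 = 115)
-13146 - D(1/181) = -13146 - 1*115 = -13146 - 115 = -13261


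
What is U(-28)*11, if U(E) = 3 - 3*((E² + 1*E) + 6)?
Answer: -25113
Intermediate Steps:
U(E) = -15 - 3*E - 3*E² (U(E) = 3 - 3*((E² + E) + 6) = 3 - 3*((E + E²) + 6) = 3 - 3*(6 + E + E²) = 3 + (-18 - 3*E - 3*E²) = -15 - 3*E - 3*E²)
U(-28)*11 = (-15 - 3*(-28) - 3*(-28)²)*11 = (-15 + 84 - 3*784)*11 = (-15 + 84 - 2352)*11 = -2283*11 = -25113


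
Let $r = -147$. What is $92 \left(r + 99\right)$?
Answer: $-4416$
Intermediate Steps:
$92 \left(r + 99\right) = 92 \left(-147 + 99\right) = 92 \left(-48\right) = -4416$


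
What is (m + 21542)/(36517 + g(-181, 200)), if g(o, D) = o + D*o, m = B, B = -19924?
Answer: 809/68 ≈ 11.897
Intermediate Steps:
m = -19924
(m + 21542)/(36517 + g(-181, 200)) = (-19924 + 21542)/(36517 - 181*(1 + 200)) = 1618/(36517 - 181*201) = 1618/(36517 - 36381) = 1618/136 = 1618*(1/136) = 809/68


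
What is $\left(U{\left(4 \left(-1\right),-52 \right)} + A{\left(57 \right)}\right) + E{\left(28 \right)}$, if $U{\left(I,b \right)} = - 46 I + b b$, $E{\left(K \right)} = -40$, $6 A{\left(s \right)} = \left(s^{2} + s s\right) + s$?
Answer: $\frac{7881}{2} \approx 3940.5$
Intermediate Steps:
$A{\left(s \right)} = \frac{s^{2}}{3} + \frac{s}{6}$ ($A{\left(s \right)} = \frac{\left(s^{2} + s s\right) + s}{6} = \frac{\left(s^{2} + s^{2}\right) + s}{6} = \frac{2 s^{2} + s}{6} = \frac{s + 2 s^{2}}{6} = \frac{s^{2}}{3} + \frac{s}{6}$)
$U{\left(I,b \right)} = b^{2} - 46 I$ ($U{\left(I,b \right)} = - 46 I + b^{2} = b^{2} - 46 I$)
$\left(U{\left(4 \left(-1\right),-52 \right)} + A{\left(57 \right)}\right) + E{\left(28 \right)} = \left(\left(\left(-52\right)^{2} - 46 \cdot 4 \left(-1\right)\right) + \frac{1}{6} \cdot 57 \left(1 + 2 \cdot 57\right)\right) - 40 = \left(\left(2704 - -184\right) + \frac{1}{6} \cdot 57 \left(1 + 114\right)\right) - 40 = \left(\left(2704 + 184\right) + \frac{1}{6} \cdot 57 \cdot 115\right) - 40 = \left(2888 + \frac{2185}{2}\right) - 40 = \frac{7961}{2} - 40 = \frac{7881}{2}$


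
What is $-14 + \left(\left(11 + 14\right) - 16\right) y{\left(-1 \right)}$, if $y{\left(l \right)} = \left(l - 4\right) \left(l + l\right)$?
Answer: $76$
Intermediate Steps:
$y{\left(l \right)} = 2 l \left(-4 + l\right)$ ($y{\left(l \right)} = \left(-4 + l\right) 2 l = 2 l \left(-4 + l\right)$)
$-14 + \left(\left(11 + 14\right) - 16\right) y{\left(-1 \right)} = -14 + \left(\left(11 + 14\right) - 16\right) 2 \left(-1\right) \left(-4 - 1\right) = -14 + \left(25 - 16\right) 2 \left(-1\right) \left(-5\right) = -14 + 9 \cdot 10 = -14 + 90 = 76$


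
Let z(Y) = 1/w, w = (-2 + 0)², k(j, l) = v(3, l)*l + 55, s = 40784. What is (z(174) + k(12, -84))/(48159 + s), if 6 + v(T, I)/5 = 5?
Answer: 1901/355772 ≈ 0.0053433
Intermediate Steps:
v(T, I) = -5 (v(T, I) = -30 + 5*5 = -30 + 25 = -5)
k(j, l) = 55 - 5*l (k(j, l) = -5*l + 55 = 55 - 5*l)
w = 4 (w = (-2)² = 4)
z(Y) = ¼ (z(Y) = 1/4 = ¼)
(z(174) + k(12, -84))/(48159 + s) = (¼ + (55 - 5*(-84)))/(48159 + 40784) = (¼ + (55 + 420))/88943 = (¼ + 475)*(1/88943) = (1901/4)*(1/88943) = 1901/355772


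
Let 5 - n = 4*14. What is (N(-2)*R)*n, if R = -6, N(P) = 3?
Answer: 918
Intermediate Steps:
n = -51 (n = 5 - 4*14 = 5 - 1*56 = 5 - 56 = -51)
(N(-2)*R)*n = (3*(-6))*(-51) = -18*(-51) = 918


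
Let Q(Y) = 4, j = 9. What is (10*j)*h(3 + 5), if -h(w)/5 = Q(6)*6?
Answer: -10800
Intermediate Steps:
h(w) = -120 (h(w) = -20*6 = -5*24 = -120)
(10*j)*h(3 + 5) = (10*9)*(-120) = 90*(-120) = -10800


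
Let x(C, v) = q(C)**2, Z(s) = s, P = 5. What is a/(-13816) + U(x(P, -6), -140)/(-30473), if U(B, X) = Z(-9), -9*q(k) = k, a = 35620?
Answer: -271330979/105253742 ≈ -2.5779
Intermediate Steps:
q(k) = -k/9
x(C, v) = C**2/81 (x(C, v) = (-C/9)**2 = C**2/81)
U(B, X) = -9
a/(-13816) + U(x(P, -6), -140)/(-30473) = 35620/(-13816) - 9/(-30473) = 35620*(-1/13816) - 9*(-1/30473) = -8905/3454 + 9/30473 = -271330979/105253742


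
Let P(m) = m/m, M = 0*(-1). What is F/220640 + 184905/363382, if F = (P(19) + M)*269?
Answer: 20447594479/40088302240 ≈ 0.51006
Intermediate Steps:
M = 0
P(m) = 1
F = 269 (F = (1 + 0)*269 = 1*269 = 269)
F/220640 + 184905/363382 = 269/220640 + 184905/363382 = 20447594479/40088302240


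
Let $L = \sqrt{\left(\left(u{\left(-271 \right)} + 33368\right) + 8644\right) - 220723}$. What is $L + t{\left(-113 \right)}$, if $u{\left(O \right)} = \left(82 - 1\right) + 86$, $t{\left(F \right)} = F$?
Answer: $-113 + 4 i \sqrt{11159} \approx -113.0 + 422.54 i$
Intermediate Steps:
$u{\left(O \right)} = 167$ ($u{\left(O \right)} = 81 + 86 = 167$)
$L = 4 i \sqrt{11159}$ ($L = \sqrt{\left(\left(167 + 33368\right) + 8644\right) - 220723} = \sqrt{\left(33535 + 8644\right) - 220723} = \sqrt{42179 - 220723} = \sqrt{-178544} = 4 i \sqrt{11159} \approx 422.54 i$)
$L + t{\left(-113 \right)} = 4 i \sqrt{11159} - 113 = -113 + 4 i \sqrt{11159}$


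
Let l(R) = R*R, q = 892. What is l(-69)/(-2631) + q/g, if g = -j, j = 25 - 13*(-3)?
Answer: -220963/14032 ≈ -15.747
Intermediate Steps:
j = 64 (j = 25 + 39 = 64)
l(R) = R²
g = -64 (g = -1*64 = -64)
l(-69)/(-2631) + q/g = (-69)²/(-2631) + 892/(-64) = 4761*(-1/2631) + 892*(-1/64) = -1587/877 - 223/16 = -220963/14032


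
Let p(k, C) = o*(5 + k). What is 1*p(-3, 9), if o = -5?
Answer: -10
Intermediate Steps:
p(k, C) = -25 - 5*k (p(k, C) = -5*(5 + k) = -25 - 5*k)
1*p(-3, 9) = 1*(-25 - 5*(-3)) = 1*(-25 + 15) = 1*(-10) = -10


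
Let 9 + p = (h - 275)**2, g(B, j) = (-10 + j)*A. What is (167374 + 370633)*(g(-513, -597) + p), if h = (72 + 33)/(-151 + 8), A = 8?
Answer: 782929583753605/20449 ≈ 3.8287e+10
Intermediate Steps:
h = -105/143 (h = 105/(-143) = 105*(-1/143) = -105/143 ≈ -0.73427)
g(B, j) = -80 + 8*j (g(B, j) = (-10 + j)*8 = -80 + 8*j)
p = 1554540859/20449 (p = -9 + (-105/143 - 275)**2 = -9 + (-39430/143)**2 = -9 + 1554724900/20449 = 1554540859/20449 ≈ 76020.)
(167374 + 370633)*(g(-513, -597) + p) = (167374 + 370633)*((-80 + 8*(-597)) + 1554540859/20449) = 538007*((-80 - 4776) + 1554540859/20449) = 538007*(-4856 + 1554540859/20449) = 538007*(1455240515/20449) = 782929583753605/20449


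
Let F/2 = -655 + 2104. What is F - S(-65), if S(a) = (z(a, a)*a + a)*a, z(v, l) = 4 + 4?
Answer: -35127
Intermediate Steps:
F = 2898 (F = 2*(-655 + 2104) = 2*1449 = 2898)
z(v, l) = 8
S(a) = 9*a² (S(a) = (8*a + a)*a = (9*a)*a = 9*a²)
F - S(-65) = 2898 - 9*(-65)² = 2898 - 9*4225 = 2898 - 1*38025 = 2898 - 38025 = -35127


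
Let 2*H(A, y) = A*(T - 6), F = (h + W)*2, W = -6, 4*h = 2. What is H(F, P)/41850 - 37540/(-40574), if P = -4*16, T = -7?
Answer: 1573950041/1698021900 ≈ 0.92693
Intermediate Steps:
h = ½ (h = (¼)*2 = ½ ≈ 0.50000)
P = -64
F = -11 (F = (½ - 6)*2 = -11/2*2 = -11)
H(A, y) = -13*A/2 (H(A, y) = (A*(-7 - 6))/2 = (A*(-13))/2 = (-13*A)/2 = -13*A/2)
H(F, P)/41850 - 37540/(-40574) = -13/2*(-11)/41850 - 37540/(-40574) = (143/2)*(1/41850) - 37540*(-1/40574) = 143/83700 + 18770/20287 = 1573950041/1698021900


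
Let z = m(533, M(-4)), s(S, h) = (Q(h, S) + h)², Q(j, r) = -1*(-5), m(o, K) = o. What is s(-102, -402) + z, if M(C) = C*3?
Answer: 158142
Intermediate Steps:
M(C) = 3*C
Q(j, r) = 5
s(S, h) = (5 + h)²
z = 533
s(-102, -402) + z = (5 - 402)² + 533 = (-397)² + 533 = 157609 + 533 = 158142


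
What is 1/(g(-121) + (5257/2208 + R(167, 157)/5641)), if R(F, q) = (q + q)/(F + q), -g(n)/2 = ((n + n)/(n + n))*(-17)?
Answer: 336293856/12234726779 ≈ 0.027487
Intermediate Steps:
g(n) = 34 (g(n) = -2*(n + n)/(n + n)*(-17) = -2*(2*n)/((2*n))*(-17) = -2*(2*n)*(1/(2*n))*(-17) = -2*(-17) = 34)
R(F, q) = 2*q/(F + q) (R(F, q) = (2*q)/(F + q) = 2*q/(F + q))
1/(g(-121) + (5257/2208 + R(167, 157)/5641)) = 1/(34 + (5257/2208 + (2*157/(167 + 157))/5641)) = 1/(34 + (5257*(1/2208) + (2*157/324)*(1/5641))) = 1/(34 + (5257/2208 + (2*157*(1/324))*(1/5641))) = 1/(34 + (5257/2208 + (157/162)*(1/5641))) = 1/(34 + (5257/2208 + 157/913842)) = 1/(34 + 800735675/336293856) = 1/(12234726779/336293856) = 336293856/12234726779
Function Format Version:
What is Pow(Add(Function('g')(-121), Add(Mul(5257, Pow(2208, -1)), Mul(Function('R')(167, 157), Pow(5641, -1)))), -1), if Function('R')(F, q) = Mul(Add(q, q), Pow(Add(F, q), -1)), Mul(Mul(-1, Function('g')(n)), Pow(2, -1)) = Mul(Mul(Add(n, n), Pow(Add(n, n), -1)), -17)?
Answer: Rational(336293856, 12234726779) ≈ 0.027487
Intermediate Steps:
Function('g')(n) = 34 (Function('g')(n) = Mul(-2, Mul(Mul(Add(n, n), Pow(Add(n, n), -1)), -17)) = Mul(-2, Mul(Mul(Mul(2, n), Pow(Mul(2, n), -1)), -17)) = Mul(-2, Mul(Mul(Mul(2, n), Mul(Rational(1, 2), Pow(n, -1))), -17)) = Mul(-2, Mul(1, -17)) = Mul(-2, -17) = 34)
Function('R')(F, q) = Mul(2, q, Pow(Add(F, q), -1)) (Function('R')(F, q) = Mul(Mul(2, q), Pow(Add(F, q), -1)) = Mul(2, q, Pow(Add(F, q), -1)))
Pow(Add(Function('g')(-121), Add(Mul(5257, Pow(2208, -1)), Mul(Function('R')(167, 157), Pow(5641, -1)))), -1) = Pow(Add(34, Add(Mul(5257, Pow(2208, -1)), Mul(Mul(2, 157, Pow(Add(167, 157), -1)), Pow(5641, -1)))), -1) = Pow(Add(34, Add(Mul(5257, Rational(1, 2208)), Mul(Mul(2, 157, Pow(324, -1)), Rational(1, 5641)))), -1) = Pow(Add(34, Add(Rational(5257, 2208), Mul(Mul(2, 157, Rational(1, 324)), Rational(1, 5641)))), -1) = Pow(Add(34, Add(Rational(5257, 2208), Mul(Rational(157, 162), Rational(1, 5641)))), -1) = Pow(Add(34, Add(Rational(5257, 2208), Rational(157, 913842))), -1) = Pow(Add(34, Rational(800735675, 336293856)), -1) = Pow(Rational(12234726779, 336293856), -1) = Rational(336293856, 12234726779)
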